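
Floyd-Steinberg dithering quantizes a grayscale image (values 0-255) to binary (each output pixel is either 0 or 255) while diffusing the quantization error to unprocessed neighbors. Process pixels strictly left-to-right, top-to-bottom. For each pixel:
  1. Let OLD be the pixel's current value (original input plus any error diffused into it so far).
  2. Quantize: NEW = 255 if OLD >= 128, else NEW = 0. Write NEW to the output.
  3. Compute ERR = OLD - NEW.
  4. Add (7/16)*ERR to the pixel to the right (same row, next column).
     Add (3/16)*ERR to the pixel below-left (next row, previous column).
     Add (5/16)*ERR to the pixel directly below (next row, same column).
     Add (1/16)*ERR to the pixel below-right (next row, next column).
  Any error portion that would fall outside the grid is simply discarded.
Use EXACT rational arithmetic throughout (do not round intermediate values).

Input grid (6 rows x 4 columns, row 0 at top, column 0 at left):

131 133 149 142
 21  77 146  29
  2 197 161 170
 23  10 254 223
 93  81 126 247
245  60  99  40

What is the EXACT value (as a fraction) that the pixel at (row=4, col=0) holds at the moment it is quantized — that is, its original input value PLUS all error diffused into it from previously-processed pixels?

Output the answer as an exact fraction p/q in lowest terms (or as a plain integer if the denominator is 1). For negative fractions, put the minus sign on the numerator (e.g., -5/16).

Answer: 103593156713/1073741824

Derivation:
(0,0): OLD=131 → NEW=255, ERR=-124
(0,1): OLD=315/4 → NEW=0, ERR=315/4
(0,2): OLD=11741/64 → NEW=255, ERR=-4579/64
(0,3): OLD=113355/1024 → NEW=0, ERR=113355/1024
(1,0): OLD=-191/64 → NEW=0, ERR=-191/64
(1,1): OLD=40519/512 → NEW=0, ERR=40519/512
(1,2): OLD=3013715/16384 → NEW=255, ERR=-1164205/16384
(1,3): OLD=7348917/262144 → NEW=0, ERR=7348917/262144
(2,0): OLD=130301/8192 → NEW=0, ERR=130301/8192
(2,1): OLD=56408111/262144 → NEW=255, ERR=-10438609/262144
(2,2): OLD=68983595/524288 → NEW=255, ERR=-64709845/524288
(2,3): OLD=1009329055/8388608 → NEW=0, ERR=1009329055/8388608
(3,0): OLD=86001325/4194304 → NEW=0, ERR=86001325/4194304
(3,1): OLD=-1048312973/67108864 → NEW=0, ERR=-1048312973/67108864
(3,2): OLD=245529545101/1073741824 → NEW=255, ERR=-28274620019/1073741824
(3,3): OLD=4146633320539/17179869184 → NEW=255, ERR=-234233321381/17179869184
(4,0): OLD=103593156713/1073741824 → NEW=0, ERR=103593156713/1073741824
Target (4,0): original=93, with diffused error = 103593156713/1073741824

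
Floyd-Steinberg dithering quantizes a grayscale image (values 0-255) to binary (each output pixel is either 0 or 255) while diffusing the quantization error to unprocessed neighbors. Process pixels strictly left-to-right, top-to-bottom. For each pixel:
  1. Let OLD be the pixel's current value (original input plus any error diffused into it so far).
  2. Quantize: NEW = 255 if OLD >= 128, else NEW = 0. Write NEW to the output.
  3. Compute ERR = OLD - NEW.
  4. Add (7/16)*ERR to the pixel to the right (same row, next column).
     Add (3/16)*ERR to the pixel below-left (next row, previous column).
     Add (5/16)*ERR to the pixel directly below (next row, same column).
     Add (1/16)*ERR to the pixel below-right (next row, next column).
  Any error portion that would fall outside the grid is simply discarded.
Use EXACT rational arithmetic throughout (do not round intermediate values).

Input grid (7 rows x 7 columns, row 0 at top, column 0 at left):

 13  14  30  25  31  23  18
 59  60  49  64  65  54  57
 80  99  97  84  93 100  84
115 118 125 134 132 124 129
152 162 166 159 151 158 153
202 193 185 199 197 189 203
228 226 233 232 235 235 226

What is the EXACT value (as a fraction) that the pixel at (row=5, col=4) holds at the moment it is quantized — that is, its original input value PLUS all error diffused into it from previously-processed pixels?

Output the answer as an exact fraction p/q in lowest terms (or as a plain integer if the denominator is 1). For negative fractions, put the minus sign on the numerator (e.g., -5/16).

(0,0): OLD=13 → NEW=0, ERR=13
(0,1): OLD=315/16 → NEW=0, ERR=315/16
(0,2): OLD=9885/256 → NEW=0, ERR=9885/256
(0,3): OLD=171595/4096 → NEW=0, ERR=171595/4096
(0,4): OLD=3232781/65536 → NEW=0, ERR=3232781/65536
(0,5): OLD=46746715/1048576 → NEW=0, ERR=46746715/1048576
(0,6): OLD=629216893/16777216 → NEW=0, ERR=629216893/16777216
(1,0): OLD=17089/256 → NEW=0, ERR=17089/256
(1,1): OLD=211783/2048 → NEW=0, ERR=211783/2048
(1,2): OLD=7562451/65536 → NEW=0, ERR=7562451/65536
(1,3): OLD=36500631/262144 → NEW=255, ERR=-30346089/262144
(1,4): OLD=683619493/16777216 → NEW=0, ERR=683619493/16777216
(1,5): OLD=12867915445/134217728 → NEW=0, ERR=12867915445/134217728
(1,6): OLD=243634231291/2147483648 → NEW=0, ERR=243634231291/2147483648
(2,0): OLD=3940349/32768 → NEW=0, ERR=3940349/32768
(2,1): OLD=219921327/1048576 → NEW=255, ERR=-47465553/1048576
(2,2): OLD=1644406989/16777216 → NEW=0, ERR=1644406989/16777216
(2,3): OLD=14167762341/134217728 → NEW=0, ERR=14167762341/134217728
(2,4): OLD=174650822069/1073741824 → NEW=255, ERR=-99153343051/1073741824
(2,5): OLD=3895666258663/34359738368 → NEW=0, ERR=3895666258663/34359738368
(2,6): OLD=96234077034433/549755813888 → NEW=255, ERR=-43953655507007/549755813888
(3,0): OLD=2417439021/16777216 → NEW=255, ERR=-1860751059/16777216
(3,1): OLD=10901780905/134217728 → NEW=0, ERR=10901780905/134217728
(3,2): OLD=223475949067/1073741824 → NEW=255, ERR=-50328216053/1073741824
(3,3): OLD=581074367517/4294967296 → NEW=255, ERR=-514142292963/4294967296
(3,4): OLD=43225210074413/549755813888 → NEW=0, ERR=43225210074413/549755813888
(3,5): OLD=761158913902295/4398046511104 → NEW=255, ERR=-360342946429225/4398046511104
(3,6): OLD=5295666434742665/70368744177664 → NEW=0, ERR=5295666434742665/70368744177664
(4,0): OLD=284692814851/2147483648 → NEW=255, ERR=-262915515389/2147483648
(4,1): OLD=4057866048423/34359738368 → NEW=0, ERR=4057866048423/34359738368
(4,2): OLD=102063453756457/549755813888 → NEW=255, ERR=-38124278784983/549755813888
(4,3): OLD=453282677571987/4398046511104 → NEW=0, ERR=453282677571987/4398046511104
(4,4): OLD=6960078484762953/35184372088832 → NEW=255, ERR=-2011936397889207/35184372088832
(4,5): OLD=142317466190100553/1125899906842624 → NEW=0, ERR=142317466190100553/1125899906842624
(4,6): OLD=4083830755774979023/18014398509481984 → NEW=255, ERR=-509840864142926897/18014398509481984
(5,0): OLD=102191031319525/549755813888 → NEW=255, ERR=-37996701221915/549755813888
(5,1): OLD=787309560156023/4398046511104 → NEW=255, ERR=-334192300175497/4398046511104
(5,2): OLD=5516577653577073/35184372088832 → NEW=255, ERR=-3455437229075087/35184372088832
(5,3): OLD=48747262097144213/281474976710656 → NEW=255, ERR=-23028856964073067/281474976710656
(5,4): OLD=3125111451740362183/18014398509481984 → NEW=255, ERR=-1468560168177543737/18014398509481984
Target (5,4): original=197, with diffused error = 3125111451740362183/18014398509481984

Answer: 3125111451740362183/18014398509481984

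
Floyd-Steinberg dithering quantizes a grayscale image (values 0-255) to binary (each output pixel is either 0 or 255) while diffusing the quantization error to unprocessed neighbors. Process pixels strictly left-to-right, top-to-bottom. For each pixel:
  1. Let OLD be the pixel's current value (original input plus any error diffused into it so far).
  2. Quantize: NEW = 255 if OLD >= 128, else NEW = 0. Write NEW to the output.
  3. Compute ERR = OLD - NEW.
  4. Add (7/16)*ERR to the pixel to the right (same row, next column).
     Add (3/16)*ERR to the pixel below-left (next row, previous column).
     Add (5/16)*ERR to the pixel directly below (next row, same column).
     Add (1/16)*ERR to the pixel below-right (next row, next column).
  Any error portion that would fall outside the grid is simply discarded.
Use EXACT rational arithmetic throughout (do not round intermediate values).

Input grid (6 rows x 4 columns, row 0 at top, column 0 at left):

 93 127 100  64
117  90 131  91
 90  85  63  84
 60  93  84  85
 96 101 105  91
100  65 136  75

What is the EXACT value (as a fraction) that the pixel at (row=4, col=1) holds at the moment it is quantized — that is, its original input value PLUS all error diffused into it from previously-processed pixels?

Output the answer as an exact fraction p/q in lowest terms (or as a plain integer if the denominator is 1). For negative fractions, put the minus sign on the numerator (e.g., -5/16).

(0,0): OLD=93 → NEW=0, ERR=93
(0,1): OLD=2683/16 → NEW=255, ERR=-1397/16
(0,2): OLD=15821/256 → NEW=0, ERR=15821/256
(0,3): OLD=372891/4096 → NEW=0, ERR=372891/4096
(1,0): OLD=33201/256 → NEW=255, ERR=-32079/256
(1,1): OLD=51799/2048 → NEW=0, ERR=51799/2048
(1,2): OLD=11337123/65536 → NEW=255, ERR=-5374557/65536
(1,3): OLD=91679973/1048576 → NEW=0, ERR=91679973/1048576
(2,0): OLD=1821357/32768 → NEW=0, ERR=1821357/32768
(2,1): OLD=98579903/1048576 → NEW=0, ERR=98579903/1048576
(2,2): OLD=202327547/2097152 → NEW=0, ERR=202327547/2097152
(2,3): OLD=4979679023/33554432 → NEW=255, ERR=-3576701137/33554432
(3,0): OLD=1593789789/16777216 → NEW=0, ERR=1593789789/16777216
(3,1): OLD=49795814083/268435456 → NEW=255, ERR=-18655227197/268435456
(3,2): OLD=299075920445/4294967296 → NEW=0, ERR=299075920445/4294967296
(3,3): OLD=6059965054251/68719476736 → NEW=0, ERR=6059965054251/68719476736
(4,0): OLD=483854361945/4294967296 → NEW=0, ERR=483854361945/4294967296
(4,1): OLD=5070233727755/34359738368 → NEW=255, ERR=-3691499556085/34359738368
Target (4,1): original=101, with diffused error = 5070233727755/34359738368

Answer: 5070233727755/34359738368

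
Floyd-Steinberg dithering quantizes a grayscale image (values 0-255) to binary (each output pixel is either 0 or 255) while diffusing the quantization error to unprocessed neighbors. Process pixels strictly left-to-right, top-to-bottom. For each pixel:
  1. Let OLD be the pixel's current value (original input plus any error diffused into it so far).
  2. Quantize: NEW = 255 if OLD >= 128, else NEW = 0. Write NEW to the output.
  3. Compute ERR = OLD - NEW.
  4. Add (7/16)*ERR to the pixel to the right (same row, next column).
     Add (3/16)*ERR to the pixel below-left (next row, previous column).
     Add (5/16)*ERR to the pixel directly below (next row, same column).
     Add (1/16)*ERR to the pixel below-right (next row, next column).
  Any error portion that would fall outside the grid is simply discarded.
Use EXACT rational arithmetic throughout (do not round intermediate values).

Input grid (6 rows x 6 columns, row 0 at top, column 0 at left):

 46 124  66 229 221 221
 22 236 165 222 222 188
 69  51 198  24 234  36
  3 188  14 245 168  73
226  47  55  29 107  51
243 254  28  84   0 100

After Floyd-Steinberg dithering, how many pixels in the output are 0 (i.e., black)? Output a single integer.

(0,0): OLD=46 → NEW=0, ERR=46
(0,1): OLD=1153/8 → NEW=255, ERR=-887/8
(0,2): OLD=2239/128 → NEW=0, ERR=2239/128
(0,3): OLD=484665/2048 → NEW=255, ERR=-37575/2048
(0,4): OLD=6978703/32768 → NEW=255, ERR=-1377137/32768
(0,5): OLD=106227689/524288 → NEW=255, ERR=-27465751/524288
(1,0): OLD=1995/128 → NEW=0, ERR=1995/128
(1,1): OLD=219469/1024 → NEW=255, ERR=-41651/1024
(1,2): OLD=4662929/32768 → NEW=255, ERR=-3692911/32768
(1,3): OLD=20994333/131072 → NEW=255, ERR=-12429027/131072
(1,4): OLD=1312070807/8388608 → NEW=255, ERR=-827024233/8388608
(1,5): OLD=16893956081/134217728 → NEW=0, ERR=16893956081/134217728
(2,0): OLD=1085343/16384 → NEW=0, ERR=1085343/16384
(2,1): OLD=24701317/524288 → NEW=0, ERR=24701317/524288
(2,2): OLD=1367947087/8388608 → NEW=255, ERR=-771147953/8388608
(2,3): OLD=-4790278377/67108864 → NEW=0, ERR=-4790278377/67108864
(2,4): OLD=407239882309/2147483648 → NEW=255, ERR=-140368447931/2147483648
(2,5): OLD=1394169728563/34359738368 → NEW=0, ERR=1394169728563/34359738368
(3,0): OLD=272924655/8388608 → NEW=0, ERR=272924655/8388608
(3,1): OLD=13680881283/67108864 → NEW=255, ERR=-3431879037/67108864
(3,2): OLD=-25522876199/536870912 → NEW=0, ERR=-25522876199/536870912
(3,3): OLD=6318531606507/34359738368 → NEW=255, ERR=-2443201677333/34359738368
(3,4): OLD=32878487907019/274877906944 → NEW=0, ERR=32878487907019/274877906944
(3,5): OLD=589006438467077/4398046511104 → NEW=255, ERR=-532495421864443/4398046511104
(4,0): OLD=243287001313/1073741824 → NEW=255, ERR=-30517163807/1073741824
(4,1): OLD=201080480685/17179869184 → NEW=0, ERR=201080480685/17179869184
(4,2): OLD=15797649010807/549755813888 → NEW=0, ERR=15797649010807/549755813888
(4,3): OLD=341349608747379/8796093022208 → NEW=0, ERR=341349608747379/8796093022208
(4,4): OLD=18888484419790883/140737488355328 → NEW=255, ERR=-16999575110817757/140737488355328
(4,5): OLD=-72520716967693803/2251799813685248 → NEW=0, ERR=-72520716967693803/2251799813685248
(5,0): OLD=64957199724887/274877906944 → NEW=255, ERR=-5136666545833/274877906944
(5,1): OLD=2226235332072007/8796093022208 → NEW=255, ERR=-16768388591033/8796093022208
(5,2): OLD=3107042453514685/70368744177664 → NEW=0, ERR=3107042453514685/70368744177664
(5,3): OLD=213003220212870063/2251799813685248 → NEW=0, ERR=213003220212870063/2251799813685248
(5,4): OLD=109985195114687/4503599627370496 → NEW=0, ERR=109985195114687/4503599627370496
(5,5): OLD=5937335726935490155/72057594037927936 → NEW=0, ERR=5937335726935490155/72057594037927936
Output grid:
  Row 0: .#.###  (2 black, running=2)
  Row 1: .####.  (2 black, running=4)
  Row 2: ..#.#.  (4 black, running=8)
  Row 3: .#.#.#  (3 black, running=11)
  Row 4: #...#.  (4 black, running=15)
  Row 5: ##....  (4 black, running=19)

Answer: 19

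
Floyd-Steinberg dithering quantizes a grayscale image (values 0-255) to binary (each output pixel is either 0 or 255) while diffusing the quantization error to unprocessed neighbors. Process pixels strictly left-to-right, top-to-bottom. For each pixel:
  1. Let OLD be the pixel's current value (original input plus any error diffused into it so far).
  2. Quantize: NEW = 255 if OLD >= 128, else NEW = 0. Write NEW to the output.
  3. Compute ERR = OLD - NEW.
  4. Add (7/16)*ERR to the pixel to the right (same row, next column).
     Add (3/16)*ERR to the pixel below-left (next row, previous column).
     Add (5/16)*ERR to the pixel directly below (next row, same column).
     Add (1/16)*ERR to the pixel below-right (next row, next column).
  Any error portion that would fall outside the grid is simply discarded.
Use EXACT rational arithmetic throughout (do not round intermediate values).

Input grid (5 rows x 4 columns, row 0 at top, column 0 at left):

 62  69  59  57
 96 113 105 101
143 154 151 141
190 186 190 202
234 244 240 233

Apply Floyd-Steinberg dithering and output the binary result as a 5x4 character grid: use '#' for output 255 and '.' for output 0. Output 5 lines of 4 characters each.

(0,0): OLD=62 → NEW=0, ERR=62
(0,1): OLD=769/8 → NEW=0, ERR=769/8
(0,2): OLD=12935/128 → NEW=0, ERR=12935/128
(0,3): OLD=207281/2048 → NEW=0, ERR=207281/2048
(1,0): OLD=17075/128 → NEW=255, ERR=-15565/128
(1,1): OLD=115365/1024 → NEW=0, ERR=115365/1024
(1,2): OLD=6909257/32768 → NEW=255, ERR=-1446583/32768
(1,3): OLD=62720847/524288 → NEW=0, ERR=62720847/524288
(2,0): OLD=2066407/16384 → NEW=0, ERR=2066407/16384
(2,1): OLD=119804061/524288 → NEW=255, ERR=-13889379/524288
(2,2): OLD=162619617/1048576 → NEW=255, ERR=-104767263/1048576
(2,3): OLD=2213134429/16777216 → NEW=255, ERR=-2065055651/16777216
(3,0): OLD=1882792503/8388608 → NEW=255, ERR=-256302537/8388608
(3,1): OLD=20602815401/134217728 → NEW=255, ERR=-13622705239/134217728
(3,2): OLD=192494891479/2147483648 → NEW=0, ERR=192494891479/2147483648
(3,3): OLD=6751932419425/34359738368 → NEW=255, ERR=-2009800864415/34359738368
(4,0): OLD=441138854955/2147483648 → NEW=255, ERR=-106469475285/2147483648
(4,1): OLD=3530272320321/17179869184 → NEW=255, ERR=-850594321599/17179869184
(4,2): OLD=125915851014625/549755813888 → NEW=255, ERR=-14271881526815/549755813888
(4,3): OLD=1838081126552183/8796093022208 → NEW=255, ERR=-404922594110857/8796093022208
Row 0: ....
Row 1: #.#.
Row 2: .###
Row 3: ##.#
Row 4: ####

Answer: ....
#.#.
.###
##.#
####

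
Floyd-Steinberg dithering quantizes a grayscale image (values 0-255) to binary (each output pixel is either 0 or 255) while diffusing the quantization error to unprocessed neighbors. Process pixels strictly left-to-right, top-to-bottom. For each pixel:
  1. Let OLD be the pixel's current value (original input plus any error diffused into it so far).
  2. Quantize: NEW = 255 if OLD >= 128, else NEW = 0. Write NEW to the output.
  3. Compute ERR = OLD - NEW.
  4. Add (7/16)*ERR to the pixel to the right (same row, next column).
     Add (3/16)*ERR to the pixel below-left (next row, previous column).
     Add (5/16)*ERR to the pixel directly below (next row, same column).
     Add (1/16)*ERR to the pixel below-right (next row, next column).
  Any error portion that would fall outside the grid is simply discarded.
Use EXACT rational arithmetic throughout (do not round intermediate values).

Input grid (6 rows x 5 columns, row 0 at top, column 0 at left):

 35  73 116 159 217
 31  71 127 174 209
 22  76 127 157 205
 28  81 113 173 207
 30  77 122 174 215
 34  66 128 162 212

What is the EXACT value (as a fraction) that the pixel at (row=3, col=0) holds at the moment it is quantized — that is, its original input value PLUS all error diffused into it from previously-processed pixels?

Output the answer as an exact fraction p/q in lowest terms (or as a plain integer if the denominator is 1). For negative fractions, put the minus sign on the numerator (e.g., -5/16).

Answer: 1175925011/16777216

Derivation:
(0,0): OLD=35 → NEW=0, ERR=35
(0,1): OLD=1413/16 → NEW=0, ERR=1413/16
(0,2): OLD=39587/256 → NEW=255, ERR=-25693/256
(0,3): OLD=471413/4096 → NEW=0, ERR=471413/4096
(0,4): OLD=17521203/65536 → NEW=255, ERR=809523/65536
(1,0): OLD=14975/256 → NEW=0, ERR=14975/256
(1,1): OLD=220281/2048 → NEW=0, ERR=220281/2048
(1,2): OLD=11127533/65536 → NEW=255, ERR=-5584147/65536
(1,3): OLD=44231849/262144 → NEW=255, ERR=-22614871/262144
(1,4): OLD=764666331/4194304 → NEW=255, ERR=-304881189/4194304
(2,0): OLD=1980739/32768 → NEW=0, ERR=1980739/32768
(2,1): OLD=129748241/1048576 → NEW=0, ERR=129748241/1048576
(2,2): OLD=2433617779/16777216 → NEW=255, ERR=-1844572301/16777216
(2,3): OLD=16907485865/268435456 → NEW=0, ERR=16907485865/268435456
(2,4): OLD=878101088351/4294967296 → NEW=255, ERR=-217115572129/4294967296
(3,0): OLD=1175925011/16777216 → NEW=0, ERR=1175925011/16777216
Target (3,0): original=28, with diffused error = 1175925011/16777216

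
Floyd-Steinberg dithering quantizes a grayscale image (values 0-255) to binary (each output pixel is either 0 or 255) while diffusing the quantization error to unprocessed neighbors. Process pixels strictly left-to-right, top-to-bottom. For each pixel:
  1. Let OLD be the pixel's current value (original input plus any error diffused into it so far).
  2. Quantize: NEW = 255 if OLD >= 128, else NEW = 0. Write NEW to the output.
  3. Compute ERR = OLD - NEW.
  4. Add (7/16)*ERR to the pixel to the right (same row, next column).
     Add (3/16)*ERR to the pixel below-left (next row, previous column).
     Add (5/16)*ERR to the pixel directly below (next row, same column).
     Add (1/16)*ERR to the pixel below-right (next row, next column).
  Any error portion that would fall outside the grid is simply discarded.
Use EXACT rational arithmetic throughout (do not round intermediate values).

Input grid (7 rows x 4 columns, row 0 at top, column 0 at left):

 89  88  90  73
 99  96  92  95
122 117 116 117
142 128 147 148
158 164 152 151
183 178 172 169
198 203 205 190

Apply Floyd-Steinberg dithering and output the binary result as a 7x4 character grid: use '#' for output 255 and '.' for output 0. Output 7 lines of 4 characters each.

Answer: ..#.
#..#
.#.#
#.#.
##.#
.##.
####

Derivation:
(0,0): OLD=89 → NEW=0, ERR=89
(0,1): OLD=2031/16 → NEW=0, ERR=2031/16
(0,2): OLD=37257/256 → NEW=255, ERR=-28023/256
(0,3): OLD=102847/4096 → NEW=0, ERR=102847/4096
(1,0): OLD=38557/256 → NEW=255, ERR=-26723/256
(1,1): OLD=153675/2048 → NEW=0, ERR=153675/2048
(1,2): OLD=6767399/65536 → NEW=0, ERR=6767399/65536
(1,3): OLD=148040385/1048576 → NEW=255, ERR=-119346495/1048576
(2,0): OLD=3389801/32768 → NEW=0, ERR=3389801/32768
(2,1): OLD=208189715/1048576 → NEW=255, ERR=-59197165/1048576
(2,2): OLD=224226367/2097152 → NEW=0, ERR=224226367/2097152
(2,3): OLD=4518544931/33554432 → NEW=255, ERR=-4037835229/33554432
(3,0): OLD=2747141337/16777216 → NEW=255, ERR=-1531048743/16777216
(3,1): OLD=26023634887/268435456 → NEW=0, ERR=26023634887/268435456
(3,2): OLD=844967991865/4294967296 → NEW=255, ERR=-250248668615/4294967296
(3,3): OLD=6293742929679/68719476736 → NEW=0, ERR=6293742929679/68719476736
(4,0): OLD=634191837989/4294967296 → NEW=255, ERR=-461024822491/4294967296
(4,1): OLD=4491008367087/34359738368 → NEW=255, ERR=-4270724916753/34359738368
(4,2): OLD=112859004418319/1099511627776 → NEW=0, ERR=112859004418319/1099511627776
(4,3): OLD=3885868898843929/17592186044416 → NEW=255, ERR=-600138542482151/17592186044416
(5,0): OLD=69352146291605/549755813888 → NEW=0, ERR=69352146291605/549755813888
(5,1): OLD=3639577836005299/17592186044416 → NEW=255, ERR=-846429605320781/17592186044416
(5,2): OLD=1485324447675903/8796093022208 → NEW=255, ERR=-757679272987137/8796093022208
(5,3): OLD=35766812600563295/281474976710656 → NEW=0, ERR=35766812600563295/281474976710656
(6,0): OLD=64289099979404345/281474976710656 → NEW=255, ERR=-7487019081812935/281474976710656
(6,1): OLD=756878311052394271/4503599627370496 → NEW=255, ERR=-391539593927082209/4503599627370496
(6,2): OLD=11591491707303498921/72057594037927936 → NEW=255, ERR=-6783194772368124759/72057594037927936
(6,3): OLD=211147333993134443423/1152921504606846976 → NEW=255, ERR=-82847649681611535457/1152921504606846976
Row 0: ..#.
Row 1: #..#
Row 2: .#.#
Row 3: #.#.
Row 4: ##.#
Row 5: .##.
Row 6: ####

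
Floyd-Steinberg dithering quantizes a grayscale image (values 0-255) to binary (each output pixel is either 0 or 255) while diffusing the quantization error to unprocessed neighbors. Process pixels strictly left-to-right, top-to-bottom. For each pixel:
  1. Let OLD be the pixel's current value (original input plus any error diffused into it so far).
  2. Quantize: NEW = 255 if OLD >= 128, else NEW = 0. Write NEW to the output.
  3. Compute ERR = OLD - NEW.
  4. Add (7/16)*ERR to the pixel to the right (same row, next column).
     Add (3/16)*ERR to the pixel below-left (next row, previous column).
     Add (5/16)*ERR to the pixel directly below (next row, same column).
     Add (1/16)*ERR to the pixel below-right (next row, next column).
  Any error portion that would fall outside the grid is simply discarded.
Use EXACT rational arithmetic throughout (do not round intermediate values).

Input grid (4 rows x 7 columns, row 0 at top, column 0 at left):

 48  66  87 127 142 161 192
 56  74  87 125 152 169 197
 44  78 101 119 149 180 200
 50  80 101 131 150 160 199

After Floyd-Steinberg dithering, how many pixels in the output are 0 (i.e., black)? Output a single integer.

Answer: 14

Derivation:
(0,0): OLD=48 → NEW=0, ERR=48
(0,1): OLD=87 → NEW=0, ERR=87
(0,2): OLD=2001/16 → NEW=0, ERR=2001/16
(0,3): OLD=46519/256 → NEW=255, ERR=-18761/256
(0,4): OLD=450305/4096 → NEW=0, ERR=450305/4096
(0,5): OLD=13703431/65536 → NEW=255, ERR=-3008249/65536
(0,6): OLD=180268849/1048576 → NEW=255, ERR=-87118031/1048576
(1,0): OLD=1397/16 → NEW=0, ERR=1397/16
(1,1): OLD=21227/128 → NEW=255, ERR=-11413/128
(1,2): OLD=322639/4096 → NEW=0, ERR=322639/4096
(1,3): OLD=2703191/16384 → NEW=255, ERR=-1474729/16384
(1,4): OLD=140287977/1048576 → NEW=255, ERR=-127098903/1048576
(1,5): OLD=779460625/8388608 → NEW=0, ERR=779460625/8388608
(1,6): OLD=28027339679/134217728 → NEW=255, ERR=-6198180961/134217728
(2,0): OLD=111753/2048 → NEW=0, ERR=111753/2048
(2,1): OLD=6175819/65536 → NEW=0, ERR=6175819/65536
(2,2): OLD=151407825/1048576 → NEW=255, ERR=-115979055/1048576
(2,3): OLD=207010457/8388608 → NEW=0, ERR=207010457/8388608
(2,4): OLD=8973439589/67108864 → NEW=255, ERR=-8139320731/67108864
(2,5): OLD=300090213939/2147483648 → NEW=255, ERR=-247518116301/2147483648
(2,6): OLD=4843008302613/34359738368 → NEW=255, ERR=-3918724981227/34359738368
(3,0): OLD=88836737/1048576 → NEW=0, ERR=88836737/1048576
(3,1): OLD=1083690165/8388608 → NEW=255, ERR=-1055404875/8388608
(3,2): OLD=1470265203/67108864 → NEW=0, ERR=1470265203/67108864
(3,3): OLD=31847957983/268435456 → NEW=0, ERR=31847957983/268435456
(3,4): OLD=4945595413377/34359738368 → NEW=255, ERR=-3816137870463/34359738368
(3,5): OLD=12761504333403/274877906944 → NEW=0, ERR=12761504333403/274877906944
(3,6): OLD=776110467907909/4398046511104 → NEW=255, ERR=-345391392423611/4398046511104
Output grid:
  Row 0: ...#.##  (4 black, running=4)
  Row 1: .#.##.#  (3 black, running=7)
  Row 2: ..#.###  (3 black, running=10)
  Row 3: .#..#.#  (4 black, running=14)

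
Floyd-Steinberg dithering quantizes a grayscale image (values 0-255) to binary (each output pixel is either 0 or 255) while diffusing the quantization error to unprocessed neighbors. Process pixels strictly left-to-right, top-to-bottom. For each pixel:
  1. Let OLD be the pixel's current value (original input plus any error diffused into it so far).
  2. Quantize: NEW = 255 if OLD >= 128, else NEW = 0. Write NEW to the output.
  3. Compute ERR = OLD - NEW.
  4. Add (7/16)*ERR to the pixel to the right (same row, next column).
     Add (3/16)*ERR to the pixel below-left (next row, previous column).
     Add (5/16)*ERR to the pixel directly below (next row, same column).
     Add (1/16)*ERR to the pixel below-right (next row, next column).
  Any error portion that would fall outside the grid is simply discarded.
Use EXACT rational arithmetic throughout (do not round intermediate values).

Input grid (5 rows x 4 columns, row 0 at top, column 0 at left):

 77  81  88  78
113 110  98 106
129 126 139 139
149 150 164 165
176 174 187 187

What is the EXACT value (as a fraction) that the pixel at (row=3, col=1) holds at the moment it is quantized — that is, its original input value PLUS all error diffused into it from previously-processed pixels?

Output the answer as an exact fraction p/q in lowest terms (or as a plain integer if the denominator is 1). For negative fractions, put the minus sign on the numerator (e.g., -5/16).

Answer: 24529691491/268435456

Derivation:
(0,0): OLD=77 → NEW=0, ERR=77
(0,1): OLD=1835/16 → NEW=0, ERR=1835/16
(0,2): OLD=35373/256 → NEW=255, ERR=-29907/256
(0,3): OLD=110139/4096 → NEW=0, ERR=110139/4096
(1,0): OLD=40593/256 → NEW=255, ERR=-24687/256
(1,1): OLD=177271/2048 → NEW=0, ERR=177271/2048
(1,2): OLD=7311939/65536 → NEW=0, ERR=7311939/65536
(1,3): OLD=163487557/1048576 → NEW=255, ERR=-103899323/1048576
(2,0): OLD=3771405/32768 → NEW=0, ERR=3771405/32768
(2,1): OLD=228899551/1048576 → NEW=255, ERR=-38487329/1048576
(2,2): OLD=303330203/2097152 → NEW=255, ERR=-231443557/2097152
(2,3): OLD=2238949967/33554432 → NEW=0, ERR=2238949967/33554432
(3,0): OLD=2987767997/16777216 → NEW=255, ERR=-1290422083/16777216
(3,1): OLD=24529691491/268435456 → NEW=0, ERR=24529691491/268435456
Target (3,1): original=150, with diffused error = 24529691491/268435456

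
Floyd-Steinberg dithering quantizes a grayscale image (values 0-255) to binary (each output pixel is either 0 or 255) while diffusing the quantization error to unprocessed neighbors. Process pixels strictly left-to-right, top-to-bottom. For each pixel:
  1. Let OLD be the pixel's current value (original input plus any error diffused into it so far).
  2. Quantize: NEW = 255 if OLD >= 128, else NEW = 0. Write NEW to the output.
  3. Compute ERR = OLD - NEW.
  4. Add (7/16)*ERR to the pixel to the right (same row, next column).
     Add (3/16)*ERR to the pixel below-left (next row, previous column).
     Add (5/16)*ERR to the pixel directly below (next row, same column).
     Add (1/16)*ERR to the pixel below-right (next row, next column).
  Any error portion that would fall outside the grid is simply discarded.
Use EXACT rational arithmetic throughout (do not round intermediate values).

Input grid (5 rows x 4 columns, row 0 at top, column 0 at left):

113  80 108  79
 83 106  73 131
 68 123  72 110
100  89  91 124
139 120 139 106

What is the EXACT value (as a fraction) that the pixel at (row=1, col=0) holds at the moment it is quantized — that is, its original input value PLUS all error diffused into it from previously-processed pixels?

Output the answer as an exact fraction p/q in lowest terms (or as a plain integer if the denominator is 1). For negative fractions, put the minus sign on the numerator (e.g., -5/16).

Answer: 24261/256

Derivation:
(0,0): OLD=113 → NEW=0, ERR=113
(0,1): OLD=2071/16 → NEW=255, ERR=-2009/16
(0,2): OLD=13585/256 → NEW=0, ERR=13585/256
(0,3): OLD=418679/4096 → NEW=0, ERR=418679/4096
(1,0): OLD=24261/256 → NEW=0, ERR=24261/256
Target (1,0): original=83, with diffused error = 24261/256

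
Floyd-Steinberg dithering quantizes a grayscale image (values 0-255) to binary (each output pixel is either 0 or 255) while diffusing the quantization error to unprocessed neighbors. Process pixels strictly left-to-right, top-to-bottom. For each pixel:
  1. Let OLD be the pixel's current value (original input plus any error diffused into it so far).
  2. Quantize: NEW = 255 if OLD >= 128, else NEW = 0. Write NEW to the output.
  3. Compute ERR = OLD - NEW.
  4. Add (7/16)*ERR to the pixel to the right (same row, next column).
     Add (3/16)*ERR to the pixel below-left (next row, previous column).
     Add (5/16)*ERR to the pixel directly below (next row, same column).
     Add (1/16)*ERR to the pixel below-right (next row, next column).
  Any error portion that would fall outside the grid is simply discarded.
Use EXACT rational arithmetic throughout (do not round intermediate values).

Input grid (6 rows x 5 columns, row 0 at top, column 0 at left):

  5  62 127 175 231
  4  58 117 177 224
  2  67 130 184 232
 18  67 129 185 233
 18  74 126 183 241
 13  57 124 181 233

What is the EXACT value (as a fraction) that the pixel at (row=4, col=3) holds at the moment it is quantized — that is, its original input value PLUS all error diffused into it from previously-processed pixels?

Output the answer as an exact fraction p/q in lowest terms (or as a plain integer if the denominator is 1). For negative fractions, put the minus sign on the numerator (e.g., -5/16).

Answer: 1833579867320843/17592186044416

Derivation:
(0,0): OLD=5 → NEW=0, ERR=5
(0,1): OLD=1027/16 → NEW=0, ERR=1027/16
(0,2): OLD=39701/256 → NEW=255, ERR=-25579/256
(0,3): OLD=537747/4096 → NEW=255, ERR=-506733/4096
(0,4): OLD=11591685/65536 → NEW=255, ERR=-5119995/65536
(1,0): OLD=4505/256 → NEW=0, ERR=4505/256
(1,1): OLD=137903/2048 → NEW=0, ERR=137903/2048
(1,2): OLD=6294747/65536 → NEW=0, ERR=6294747/65536
(1,3): OLD=41803583/262144 → NEW=255, ERR=-25043137/262144
(1,4): OLD=629391325/4194304 → NEW=255, ERR=-440156195/4194304
(2,0): OLD=659445/32768 → NEW=0, ERR=659445/32768
(2,1): OLD=121588823/1048576 → NEW=0, ERR=121588823/1048576
(2,2): OLD=3305828293/16777216 → NEW=255, ERR=-972361787/16777216
(2,3): OLD=30901368447/268435456 → NEW=0, ERR=30901368447/268435456
(2,4): OLD=1046247837113/4294967296 → NEW=255, ERR=-48968823367/4294967296
(3,0): OLD=772267557/16777216 → NEW=0, ERR=772267557/16777216
(3,1): OLD=15269352385/134217728 → NEW=0, ERR=15269352385/134217728
(3,2): OLD=813863615643/4294967296 → NEW=255, ERR=-281353044837/4294967296
(3,3): OLD=1602488783811/8589934592 → NEW=255, ERR=-587944537149/8589934592
(3,4): OLD=28406819955567/137438953472 → NEW=255, ERR=-6640113179793/137438953472
(4,0): OLD=115353465099/2147483648 → NEW=0, ERR=115353465099/2147483648
(4,1): OLD=8496927531531/68719476736 → NEW=0, ERR=8496927531531/68719476736
(4,2): OLD=169215953763077/1099511627776 → NEW=255, ERR=-111159511319803/1099511627776
(4,3): OLD=1833579867320843/17592186044416 → NEW=0, ERR=1833579867320843/17592186044416
Target (4,3): original=183, with diffused error = 1833579867320843/17592186044416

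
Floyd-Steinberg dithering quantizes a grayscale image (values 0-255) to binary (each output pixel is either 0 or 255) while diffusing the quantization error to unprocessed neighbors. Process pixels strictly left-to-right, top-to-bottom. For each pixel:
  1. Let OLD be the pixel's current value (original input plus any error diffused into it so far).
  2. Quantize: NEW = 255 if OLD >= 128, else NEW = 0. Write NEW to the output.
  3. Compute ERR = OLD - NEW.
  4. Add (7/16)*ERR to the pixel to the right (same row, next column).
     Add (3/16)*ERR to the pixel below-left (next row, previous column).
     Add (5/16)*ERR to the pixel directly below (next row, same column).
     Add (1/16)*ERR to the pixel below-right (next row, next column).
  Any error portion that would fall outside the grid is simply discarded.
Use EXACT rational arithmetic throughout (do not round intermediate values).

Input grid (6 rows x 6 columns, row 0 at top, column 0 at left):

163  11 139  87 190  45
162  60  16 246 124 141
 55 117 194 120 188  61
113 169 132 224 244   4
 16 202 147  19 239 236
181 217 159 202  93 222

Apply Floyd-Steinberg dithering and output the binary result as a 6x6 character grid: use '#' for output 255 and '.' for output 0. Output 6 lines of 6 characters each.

Answer: #..##.
...#.#
.##.#.
#.###.
.#..##
####.#

Derivation:
(0,0): OLD=163 → NEW=255, ERR=-92
(0,1): OLD=-117/4 → NEW=0, ERR=-117/4
(0,2): OLD=8077/64 → NEW=0, ERR=8077/64
(0,3): OLD=145627/1024 → NEW=255, ERR=-115493/1024
(0,4): OLD=2304509/16384 → NEW=255, ERR=-1873411/16384
(0,5): OLD=-1317397/262144 → NEW=0, ERR=-1317397/262144
(1,0): OLD=8177/64 → NEW=0, ERR=8177/64
(1,1): OLD=63831/512 → NEW=0, ERR=63831/512
(1,2): OLD=1425507/16384 → NEW=0, ERR=1425507/16384
(1,3): OLD=15418503/65536 → NEW=255, ERR=-1293177/65536
(1,4): OLD=300493461/4194304 → NEW=0, ERR=300493461/4194304
(1,5): OLD=10980819075/67108864 → NEW=255, ERR=-6131941245/67108864
(2,0): OLD=969133/8192 → NEW=0, ERR=969133/8192
(2,1): OLD=60821503/262144 → NEW=255, ERR=-6025217/262144
(2,2): OLD=902722365/4194304 → NEW=255, ERR=-166825155/4194304
(2,3): OLD=3868940565/33554432 → NEW=0, ERR=3868940565/33554432
(2,4): OLD=260348070719/1073741824 → NEW=255, ERR=-13456094401/1073741824
(2,5): OLD=540150385833/17179869184 → NEW=0, ERR=540150385833/17179869184
(3,0): OLD=610941981/4194304 → NEW=255, ERR=-458605539/4194304
(3,1): OLD=3822431257/33554432 → NEW=0, ERR=3822431257/33554432
(3,2): OLD=50893283451/268435456 → NEW=255, ERR=-17557757829/268435456
(3,3): OLD=3892628445521/17179869184 → NEW=255, ERR=-488238196399/17179869184
(3,4): OLD=33088701547121/137438953472 → NEW=255, ERR=-1958231588239/137438953472
(3,5): OLD=14972107254527/2199023255552 → NEW=0, ERR=14972107254527/2199023255552
(4,0): OLD=1713006803/536870912 → NEW=0, ERR=1713006803/536870912
(4,1): OLD=1888904279799/8589934592 → NEW=255, ERR=-301529041161/8589934592
(4,2): OLD=31059533453621/274877906944 → NEW=0, ERR=31059533453621/274877906944
(4,3): OLD=232192028628073/4398046511104 → NEW=0, ERR=232192028628073/4398046511104
(4,4): OLD=18095000669988985/70368744177664 → NEW=255, ERR=150970904684665/70368744177664
(4,5): OLD=268162096935197871/1125899906842624 → NEW=255, ERR=-18942379309671249/1125899906842624
(5,0): OLD=24108903999189/137438953472 → NEW=255, ERR=-10938029136171/137438953472
(5,1): OLD=847054698261413/4398046511104 → NEW=255, ERR=-274447162070107/4398046511104
(5,2): OLD=6147228041428647/35184372088832 → NEW=255, ERR=-2824786841223513/35184372088832
(5,3): OLD=214864280973507677/1125899906842624 → NEW=255, ERR=-72240195271361443/1125899906842624
(5,4): OLD=148043673532105069/2251799813685248 → NEW=0, ERR=148043673532105069/2251799813685248
(5,5): OLD=8850105928787933169/36028797018963968 → NEW=255, ERR=-337237311047878671/36028797018963968
Row 0: #..##.
Row 1: ...#.#
Row 2: .##.#.
Row 3: #.###.
Row 4: .#..##
Row 5: ####.#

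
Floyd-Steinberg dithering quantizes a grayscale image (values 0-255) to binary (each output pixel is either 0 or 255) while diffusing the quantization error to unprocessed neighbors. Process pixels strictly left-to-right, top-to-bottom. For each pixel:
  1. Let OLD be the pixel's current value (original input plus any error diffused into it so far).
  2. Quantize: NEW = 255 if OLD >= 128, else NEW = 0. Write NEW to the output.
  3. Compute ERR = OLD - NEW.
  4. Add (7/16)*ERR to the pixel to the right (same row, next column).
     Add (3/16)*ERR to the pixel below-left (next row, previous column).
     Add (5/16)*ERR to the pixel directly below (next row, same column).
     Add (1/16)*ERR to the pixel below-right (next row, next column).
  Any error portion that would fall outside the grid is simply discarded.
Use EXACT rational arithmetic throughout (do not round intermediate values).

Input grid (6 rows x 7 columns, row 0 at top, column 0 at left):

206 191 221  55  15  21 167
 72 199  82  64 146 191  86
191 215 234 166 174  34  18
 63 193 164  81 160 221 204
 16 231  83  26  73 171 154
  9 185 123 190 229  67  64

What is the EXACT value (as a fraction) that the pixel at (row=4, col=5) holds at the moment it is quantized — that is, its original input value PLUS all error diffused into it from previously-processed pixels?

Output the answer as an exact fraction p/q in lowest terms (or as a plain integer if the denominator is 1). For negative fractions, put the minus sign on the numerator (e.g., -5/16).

(0,0): OLD=206 → NEW=255, ERR=-49
(0,1): OLD=2713/16 → NEW=255, ERR=-1367/16
(0,2): OLD=47007/256 → NEW=255, ERR=-18273/256
(0,3): OLD=97369/4096 → NEW=0, ERR=97369/4096
(0,4): OLD=1664623/65536 → NEW=0, ERR=1664623/65536
(0,5): OLD=33672457/1048576 → NEW=0, ERR=33672457/1048576
(0,6): OLD=3037502271/16777216 → NEW=255, ERR=-1240687809/16777216
(1,0): OLD=10411/256 → NEW=0, ERR=10411/256
(1,1): OLD=355629/2048 → NEW=255, ERR=-166611/2048
(1,2): OLD=1521713/65536 → NEW=0, ERR=1521713/65536
(1,3): OLD=21466589/262144 → NEW=0, ERR=21466589/262144
(1,4): OLD=3309651703/16777216 → NEW=255, ERR=-968538377/16777216
(1,5): OLD=21944640039/134217728 → NEW=255, ERR=-12280880601/134217728
(1,6): OLD=53399991657/2147483648 → NEW=0, ERR=53399991657/2147483648
(2,0): OLD=6175295/32768 → NEW=255, ERR=-2180545/32768
(2,1): OLD=175488805/1048576 → NEW=255, ERR=-91898075/1048576
(2,2): OLD=3576613295/16777216 → NEW=255, ERR=-701576785/16777216
(2,3): OLD=22001250039/134217728 → NEW=255, ERR=-12224270601/134217728
(2,4): OLD=111749488615/1073741824 → NEW=0, ERR=111749488615/1073741824
(2,5): OLD=1786480559757/34359738368 → NEW=0, ERR=1786480559757/34359738368
(2,6): OLD=23529062466987/549755813888 → NEW=0, ERR=23529062466987/549755813888
(3,0): OLD=432383183/16777216 → NEW=0, ERR=432383183/16777216
(3,1): OLD=22130854947/134217728 → NEW=255, ERR=-12094665693/134217728
(3,2): OLD=95512910809/1073741824 → NEW=0, ERR=95512910809/1073741824
(3,3): OLD=465384126783/4294967296 → NEW=0, ERR=465384126783/4294967296
(3,4): OLD=134132387905743/549755813888 → NEW=255, ERR=-6055344635697/549755813888
(3,5): OLD=1086135257905245/4398046511104 → NEW=255, ERR=-35366602426275/4398046511104
(3,6): OLD=15277489605587907/70368744177664 → NEW=255, ERR=-2666540159716413/70368744177664
(4,0): OLD=15371068609/2147483648 → NEW=0, ERR=15371068609/2147483648
(4,1): OLD=7705546300109/34359738368 → NEW=255, ERR=-1056186983731/34359738368
(4,2): OLD=61591474021411/549755813888 → NEW=0, ERR=61591474021411/549755813888
(4,3): OLD=494210577147761/4398046511104 → NEW=0, ERR=494210577147761/4398046511104
(4,4): OLD=4362316059061443/35184372088832 → NEW=0, ERR=4362316059061443/35184372088832
(4,5): OLD=241997276110328451/1125899906842624 → NEW=255, ERR=-45107200134540669/1125899906842624
Target (4,5): original=171, with diffused error = 241997276110328451/1125899906842624

Answer: 241997276110328451/1125899906842624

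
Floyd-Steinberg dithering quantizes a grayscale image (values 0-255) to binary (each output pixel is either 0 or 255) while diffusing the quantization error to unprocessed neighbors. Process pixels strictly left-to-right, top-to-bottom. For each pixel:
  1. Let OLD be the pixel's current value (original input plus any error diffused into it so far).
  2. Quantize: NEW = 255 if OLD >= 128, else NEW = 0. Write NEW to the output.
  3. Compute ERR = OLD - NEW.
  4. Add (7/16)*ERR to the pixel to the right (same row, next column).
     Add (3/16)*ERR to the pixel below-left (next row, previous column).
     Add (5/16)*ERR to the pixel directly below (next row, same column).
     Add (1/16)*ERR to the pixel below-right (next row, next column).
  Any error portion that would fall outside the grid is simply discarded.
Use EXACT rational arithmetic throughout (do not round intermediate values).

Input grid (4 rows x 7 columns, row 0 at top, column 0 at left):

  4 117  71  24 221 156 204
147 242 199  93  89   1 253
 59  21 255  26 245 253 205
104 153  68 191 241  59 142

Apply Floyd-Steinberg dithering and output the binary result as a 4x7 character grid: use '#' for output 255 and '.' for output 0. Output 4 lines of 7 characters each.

(0,0): OLD=4 → NEW=0, ERR=4
(0,1): OLD=475/4 → NEW=0, ERR=475/4
(0,2): OLD=7869/64 → NEW=0, ERR=7869/64
(0,3): OLD=79659/1024 → NEW=0, ERR=79659/1024
(0,4): OLD=4178477/16384 → NEW=255, ERR=557/16384
(0,5): OLD=40898363/262144 → NEW=255, ERR=-25948357/262144
(0,6): OLD=673999517/4194304 → NEW=255, ERR=-395548003/4194304
(1,0): OLD=10913/64 → NEW=255, ERR=-5407/64
(1,1): OLD=135911/512 → NEW=255, ERR=5351/512
(1,2): OLD=4325427/16384 → NEW=255, ERR=147507/16384
(1,3): OLD=8450199/65536 → NEW=255, ERR=-8261481/65536
(1,4): OLD=84563781/4194304 → NEW=0, ERR=84563781/4194304
(1,5): OLD=-1301657323/33554432 → NEW=0, ERR=-1301657323/33554432
(1,6): OLD=107573429659/536870912 → NEW=255, ERR=-29328652901/536870912
(2,0): OLD=283101/8192 → NEW=0, ERR=283101/8192
(2,1): OLD=9382927/262144 → NEW=0, ERR=9382927/262144
(2,2): OLD=1050630509/4194304 → NEW=255, ERR=-18917011/4194304
(2,3): OLD=-369904699/33554432 → NEW=0, ERR=-369904699/33554432
(2,4): OLD=62095870773/268435456 → NEW=255, ERR=-6355170507/268435456
(2,5): OLD=1902986684103/8589934592 → NEW=255, ERR=-287446636857/8589934592
(2,6): OLD=23483342496993/137438953472 → NEW=255, ERR=-11563590638367/137438953472
(3,0): OLD=509652557/4194304 → NEW=0, ERR=509652557/4194304
(3,1): OLD=7337027465/33554432 → NEW=255, ERR=-1219352695/33554432
(3,2): OLD=13653186635/268435456 → NEW=0, ERR=13653186635/268435456
(3,3): OLD=220209667949/1073741824 → NEW=255, ERR=-53594497171/1073741824
(3,4): OLD=28147633150541/137438953472 → NEW=255, ERR=-6899299984819/137438953472
(3,5): OLD=10253461010295/1099511627776 → NEW=0, ERR=10253461010295/1099511627776
(3,6): OLD=2070527850326761/17592186044416 → NEW=0, ERR=2070527850326761/17592186044416
Row 0: ....###
Row 1: ####..#
Row 2: ..#.###
Row 3: .#.##..

Answer: ....###
####..#
..#.###
.#.##..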